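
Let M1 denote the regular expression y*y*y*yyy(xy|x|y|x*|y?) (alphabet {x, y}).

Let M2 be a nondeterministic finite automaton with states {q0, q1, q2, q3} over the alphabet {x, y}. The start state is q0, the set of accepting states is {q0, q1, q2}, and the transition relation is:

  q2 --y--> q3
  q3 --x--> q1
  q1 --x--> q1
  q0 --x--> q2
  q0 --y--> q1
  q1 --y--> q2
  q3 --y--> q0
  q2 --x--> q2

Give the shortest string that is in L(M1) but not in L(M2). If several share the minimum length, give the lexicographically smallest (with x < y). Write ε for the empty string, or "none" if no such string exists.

The string yyy is accepted by M1 but not by M2.
No shorter string lies in the difference, and yyy is the lexicographically first length-3 string in L(M1) \ L(M2).

yyy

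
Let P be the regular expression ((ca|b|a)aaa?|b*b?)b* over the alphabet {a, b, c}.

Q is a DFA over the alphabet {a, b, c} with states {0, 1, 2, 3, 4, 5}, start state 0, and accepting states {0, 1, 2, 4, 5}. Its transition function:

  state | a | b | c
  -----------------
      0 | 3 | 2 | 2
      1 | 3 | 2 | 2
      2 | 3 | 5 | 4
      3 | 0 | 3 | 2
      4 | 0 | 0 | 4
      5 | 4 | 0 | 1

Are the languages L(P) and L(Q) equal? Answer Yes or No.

No

The string aaa is accepted by P but rejected by Q.
So L(P) ≠ L(Q).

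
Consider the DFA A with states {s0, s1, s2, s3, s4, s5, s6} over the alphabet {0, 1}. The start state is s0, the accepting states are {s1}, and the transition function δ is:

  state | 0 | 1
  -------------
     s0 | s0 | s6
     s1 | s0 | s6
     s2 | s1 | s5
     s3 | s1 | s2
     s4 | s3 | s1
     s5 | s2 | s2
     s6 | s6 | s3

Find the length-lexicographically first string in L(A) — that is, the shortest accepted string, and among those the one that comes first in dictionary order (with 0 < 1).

110

A breadth-first search from s0 reaches an accepting state first via the path s0 → s6 → s3 → s1 on input 110.
No string of length < 3 is accepted (BFS exhausts all shorter strings without reaching an accepting state), and 110 is the lexicographically least accepting string of length 3.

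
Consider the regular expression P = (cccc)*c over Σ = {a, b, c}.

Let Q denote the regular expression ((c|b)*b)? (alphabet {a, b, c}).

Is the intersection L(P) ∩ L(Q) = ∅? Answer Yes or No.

Yes

Converting the expression P to a DFA (subset construction, then merging equivalent states) gives the minimal DFA with states {p0, p1, p2, p3, p4}, start state p0, accepting states {p2} and transitions p0: a→p1, b→p1, c→p2; p1: a→p1, b→p1, c→p1; p2: a→p1, b→p1, c→p3; p3: a→p1, b→p1, c→p4; p4: a→p1, b→p1, c→p0.
Converting the expression Q to a DFA (subset construction, then merging equivalent states) gives the minimal DFA with states {q0, q1, q2}, start state q0, accepting states {q0} and transitions q0: a→q1, b→q0, c→q2; q1: a→q1, b→q1, c→q1; q2: a→q1, b→q0, c→q2.
Exploring the product automaton P × Q from the start pair (p0, q0), following both machines on each input symbol, reaches 8 state pairs: (p0, q0), (p1, q1), (p1, q0), (p2, q2), (p1, q2), (p3, q2), (p4, q2), (p0, q2).
P accepts in {p2} and Q accepts in {q0}; no reachable pair has both components accepting, so no string drives both machines to acceptance simultaneously and L(P) ∩ L(Q) = ∅.
So no string is accepted by both, and the intersection is empty.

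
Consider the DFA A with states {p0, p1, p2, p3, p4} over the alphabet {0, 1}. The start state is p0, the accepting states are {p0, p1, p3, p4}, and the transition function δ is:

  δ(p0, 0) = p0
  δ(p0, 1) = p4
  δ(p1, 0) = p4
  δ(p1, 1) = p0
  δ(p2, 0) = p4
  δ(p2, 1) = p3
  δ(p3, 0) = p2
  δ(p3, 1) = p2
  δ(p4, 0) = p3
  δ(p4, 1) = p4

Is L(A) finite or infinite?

infinite

State p0 is reachable from the start and can reach an accepting state, and it lies on the cycle p0 → p0.
Traversing that cycle any number of times yields accepted strings of unbounded length, so the language is infinite.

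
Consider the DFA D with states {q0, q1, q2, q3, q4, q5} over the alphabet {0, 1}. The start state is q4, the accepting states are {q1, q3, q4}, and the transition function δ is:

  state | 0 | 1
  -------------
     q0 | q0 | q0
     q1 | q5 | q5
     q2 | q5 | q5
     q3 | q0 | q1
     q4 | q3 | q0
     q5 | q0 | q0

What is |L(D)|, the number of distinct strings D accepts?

The useful subgraph on states {q1, q3, q4} is acyclic, so L(D) is finite; the longest accepting path visits 3 useful states, giving maximum string length 2.
Counting accepting paths from q4 by length: 1 of length 0, 1 of length 1, 1 of length 2. Total 3.

3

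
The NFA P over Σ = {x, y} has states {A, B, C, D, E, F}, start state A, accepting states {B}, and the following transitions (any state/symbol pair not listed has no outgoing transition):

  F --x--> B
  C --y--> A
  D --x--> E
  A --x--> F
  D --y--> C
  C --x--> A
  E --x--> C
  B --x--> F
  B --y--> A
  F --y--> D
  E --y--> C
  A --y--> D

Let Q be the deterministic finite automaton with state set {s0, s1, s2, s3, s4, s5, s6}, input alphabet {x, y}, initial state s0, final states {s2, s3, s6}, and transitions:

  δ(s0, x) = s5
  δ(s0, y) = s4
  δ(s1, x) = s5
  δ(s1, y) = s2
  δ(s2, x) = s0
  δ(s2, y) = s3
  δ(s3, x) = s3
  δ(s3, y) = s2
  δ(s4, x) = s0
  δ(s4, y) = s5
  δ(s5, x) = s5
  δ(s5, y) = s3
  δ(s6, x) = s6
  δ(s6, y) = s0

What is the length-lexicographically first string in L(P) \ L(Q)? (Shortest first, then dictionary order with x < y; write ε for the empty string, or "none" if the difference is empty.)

The string xx is accepted by P but not by Q.
No shorter string lies in the difference, and xx is the lexicographically first length-2 string in L(P) \ L(Q).

xx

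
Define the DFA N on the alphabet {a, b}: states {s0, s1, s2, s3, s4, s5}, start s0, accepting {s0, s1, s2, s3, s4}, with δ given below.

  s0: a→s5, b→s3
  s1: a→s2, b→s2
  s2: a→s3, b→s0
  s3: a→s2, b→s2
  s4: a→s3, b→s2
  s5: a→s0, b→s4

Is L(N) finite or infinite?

infinite

State s0 is reachable from the start and can reach an accepting state, and it lies on the cycle s0 → s3 → s2 → s0.
Traversing that cycle any number of times yields accepted strings of unbounded length, so the language is infinite.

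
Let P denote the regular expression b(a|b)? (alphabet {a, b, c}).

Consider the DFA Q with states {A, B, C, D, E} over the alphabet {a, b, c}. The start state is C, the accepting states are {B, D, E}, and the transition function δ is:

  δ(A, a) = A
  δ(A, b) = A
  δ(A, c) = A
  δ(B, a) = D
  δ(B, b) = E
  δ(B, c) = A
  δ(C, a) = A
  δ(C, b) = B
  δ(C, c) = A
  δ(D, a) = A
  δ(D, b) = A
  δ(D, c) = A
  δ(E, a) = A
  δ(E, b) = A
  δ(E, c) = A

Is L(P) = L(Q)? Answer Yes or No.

Yes

Converting the expression P to a DFA (subset construction, then merging equivalent states) gives the minimal DFA with states {p0, p1, p2, p3}, start state p0, accepting states {p2, p3} and transitions p0: a→p1, b→p2, c→p1; p1: a→p1, b→p1, c→p1; p2: a→p3, b→p3, c→p1; p3: a→p1, b→p1, c→p1.
Exploring the product automaton P × Q from the start pair (p0, C), following both machines on each input symbol, reaches 5 state pairs: (p0, C), (p1, A), (p2, B), (p3, D), (p3, E).
P accepts in {p2, p3} and Q accepts in {B, D, E}. In every reachable pair the two components are either both accepting — (p2, B), (p3, D), (p3, E) — or both non-accepting, so no string is accepted by exactly one of the machines: L(P) \ L(Q) and L(Q) \ L(P) are both empty.
Hence every string is accepted by P iff it is accepted by Q, and the two languages coincide.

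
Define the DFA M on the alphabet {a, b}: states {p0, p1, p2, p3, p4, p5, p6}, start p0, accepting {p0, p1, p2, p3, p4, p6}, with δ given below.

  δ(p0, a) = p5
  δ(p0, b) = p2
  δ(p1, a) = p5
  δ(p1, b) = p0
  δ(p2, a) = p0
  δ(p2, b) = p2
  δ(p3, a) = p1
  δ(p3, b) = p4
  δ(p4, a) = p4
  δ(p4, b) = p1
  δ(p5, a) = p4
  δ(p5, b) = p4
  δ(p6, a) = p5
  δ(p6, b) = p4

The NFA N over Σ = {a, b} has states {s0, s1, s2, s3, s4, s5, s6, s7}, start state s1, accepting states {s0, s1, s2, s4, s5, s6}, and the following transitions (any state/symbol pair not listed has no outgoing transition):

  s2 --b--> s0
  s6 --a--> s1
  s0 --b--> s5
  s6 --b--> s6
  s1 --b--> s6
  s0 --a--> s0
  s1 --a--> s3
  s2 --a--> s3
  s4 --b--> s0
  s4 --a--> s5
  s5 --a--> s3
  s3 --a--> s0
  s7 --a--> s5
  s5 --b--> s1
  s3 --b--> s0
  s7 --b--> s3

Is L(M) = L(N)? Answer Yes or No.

Exploring the product automaton M × N from the start pair (p0, s1), following both machines on each input symbol, reaches 5 state pairs: (p0, s1), (p5, s3), (p2, s6), (p4, s0), (p1, s5).
M accepts in {p0, p1, p2, p3, p4, p6} and N accepts in {s0, s1, s2, s4, s5, s6}. In every reachable pair the two components are either both accepting — (p0, s1), (p2, s6), (p4, s0), (p1, s5) — or both non-accepting, so no string is accepted by exactly one of the machines: L(M) \ L(N) and L(N) \ L(M) are both empty.
Hence every string is accepted by M iff it is accepted by N, and the two languages coincide.

Yes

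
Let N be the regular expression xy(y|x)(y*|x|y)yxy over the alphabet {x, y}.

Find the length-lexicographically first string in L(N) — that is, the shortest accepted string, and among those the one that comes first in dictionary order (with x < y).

xyxyxy

By inspection of the expression, no string of length less than 6 matches, and xyxyxy is the lexicographically first match of length 6.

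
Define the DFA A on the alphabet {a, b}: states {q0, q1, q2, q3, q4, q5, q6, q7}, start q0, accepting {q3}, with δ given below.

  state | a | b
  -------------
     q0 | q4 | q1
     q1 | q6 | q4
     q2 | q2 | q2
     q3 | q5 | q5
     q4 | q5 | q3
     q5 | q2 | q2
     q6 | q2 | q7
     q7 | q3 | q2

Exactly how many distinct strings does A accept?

3

The useful subgraph on states {q0, q1, q3, q4, q6, q7} is acyclic, so L(A) is finite; the longest accepting path visits 5 useful states, giving maximum string length 4.
Counting accepting paths from q0 by length: 1 of length 2, 1 of length 3, 1 of length 4. Total 3.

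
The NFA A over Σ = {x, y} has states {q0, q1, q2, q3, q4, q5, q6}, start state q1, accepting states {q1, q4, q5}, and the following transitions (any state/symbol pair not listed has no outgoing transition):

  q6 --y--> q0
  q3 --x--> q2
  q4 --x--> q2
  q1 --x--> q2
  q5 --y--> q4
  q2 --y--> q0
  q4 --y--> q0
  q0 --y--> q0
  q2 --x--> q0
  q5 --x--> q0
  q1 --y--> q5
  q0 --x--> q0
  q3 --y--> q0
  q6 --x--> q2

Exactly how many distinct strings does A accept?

3

The useful subgraph on states {q1, q4, q5} is acyclic, so L(A) is finite; the longest accepting path visits 3 useful states, giving maximum string length 2.
Counting accepting paths from q1 by length: 1 of length 0, 1 of length 1, 1 of length 2. Total 3.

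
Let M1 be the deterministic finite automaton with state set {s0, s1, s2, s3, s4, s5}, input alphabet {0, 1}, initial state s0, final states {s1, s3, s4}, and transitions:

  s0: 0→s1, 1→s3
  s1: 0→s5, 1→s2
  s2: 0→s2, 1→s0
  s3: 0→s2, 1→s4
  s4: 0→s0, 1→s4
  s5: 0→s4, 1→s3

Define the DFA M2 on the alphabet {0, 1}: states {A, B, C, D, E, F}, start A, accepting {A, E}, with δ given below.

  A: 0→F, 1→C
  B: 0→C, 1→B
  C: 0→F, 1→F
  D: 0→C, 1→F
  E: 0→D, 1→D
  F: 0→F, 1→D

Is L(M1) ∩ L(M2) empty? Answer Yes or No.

Exploring the product automaton M1 × M2 from the start pair (s0, A), following both machines on each input symbol, reaches 15 state pairs: (s0, A), (s1, F), (s3, C), (s5, F), (s2, D), (s2, F), (s4, F), (s3, D), (s2, C), (s0, F), (s0, D), (s4, D), (s1, C), (s3, F), (s0, C).
M1 accepts in {s1, s3, s4} and M2 accepts in {A, E}; no reachable pair has both components accepting, so no string drives both machines to acceptance simultaneously and L(M1) ∩ L(M2) = ∅.
So no string is accepted by both, and the intersection is empty.

Yes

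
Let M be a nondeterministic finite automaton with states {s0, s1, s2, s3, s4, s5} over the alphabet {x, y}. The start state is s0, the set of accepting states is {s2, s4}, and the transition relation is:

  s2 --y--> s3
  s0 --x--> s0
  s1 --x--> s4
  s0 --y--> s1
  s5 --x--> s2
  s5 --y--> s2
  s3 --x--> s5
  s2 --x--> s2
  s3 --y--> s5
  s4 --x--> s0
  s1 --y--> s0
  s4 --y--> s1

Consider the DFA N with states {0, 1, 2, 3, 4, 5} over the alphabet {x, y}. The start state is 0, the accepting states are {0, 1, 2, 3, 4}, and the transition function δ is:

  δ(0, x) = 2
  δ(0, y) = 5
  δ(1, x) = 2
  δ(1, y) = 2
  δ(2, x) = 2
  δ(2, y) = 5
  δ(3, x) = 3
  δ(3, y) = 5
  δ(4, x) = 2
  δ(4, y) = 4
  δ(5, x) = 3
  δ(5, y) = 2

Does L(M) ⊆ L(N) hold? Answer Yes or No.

Exploring the product automaton M × N from the start pair (s0, 0), following both machines on each input symbol, reaches 5 state pairs: (s0, 0), (s0, 2), (s1, 5), (s4, 3), (s0, 3).
M accepts in {s2, s4} and N accepts in {0, 1, 2, 3, 4}. The reachable pairs whose M-component is accepting are (s4, 3); in each of them the N-component is accepting too, so the product for L(M) \ L(N) (M-component accepting, N-component rejecting) has no reachable accepting pair and the difference is empty.
Hence every string in L(M) is also in L(N).

Yes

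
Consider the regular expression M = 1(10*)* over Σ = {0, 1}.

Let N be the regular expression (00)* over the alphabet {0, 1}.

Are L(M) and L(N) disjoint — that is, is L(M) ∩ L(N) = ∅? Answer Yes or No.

Converting the expression M to a DFA (subset construction, then merging equivalent states) gives the minimal DFA with states {m0, m1, m2, m3}, start state m0, accepting states {m2, m3} and transitions m0: 0→m1, 1→m2; m1: 0→m1, 1→m1; m2: 0→m1, 1→m3; m3: 0→m3, 1→m3.
Converting the expression N to a DFA (subset construction, then merging equivalent states) gives the minimal DFA with states {n0, n1, n2}, start state n0, accepting states {n0} and transitions n0: 0→n1, 1→n2; n1: 0→n0, 1→n2; n2: 0→n2, 1→n2.
Exploring the product automaton M × N from the start pair (m0, n0), following both machines on each input symbol, reaches 6 state pairs: (m0, n0), (m1, n1), (m2, n2), (m1, n0), (m1, n2), (m3, n2).
M accepts in {m2, m3} and N accepts in {n0}; no reachable pair has both components accepting, so no string drives both machines to acceptance simultaneously and L(M) ∩ L(N) = ∅.
So no string is accepted by both, and the intersection is empty.

Yes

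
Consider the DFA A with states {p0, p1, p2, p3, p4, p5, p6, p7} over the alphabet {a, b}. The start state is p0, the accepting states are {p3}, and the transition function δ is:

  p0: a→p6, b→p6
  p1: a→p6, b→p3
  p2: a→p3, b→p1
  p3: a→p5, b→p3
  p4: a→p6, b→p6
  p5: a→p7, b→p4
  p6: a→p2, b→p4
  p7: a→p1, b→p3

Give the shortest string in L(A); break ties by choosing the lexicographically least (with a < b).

aaa

A breadth-first search from p0 reaches an accepting state first via the path p0 → p6 → p2 → p3 on input aaa.
No string of length < 3 is accepted (BFS exhausts all shorter strings without reaching an accepting state), and aaa is the lexicographically least accepting string of length 3.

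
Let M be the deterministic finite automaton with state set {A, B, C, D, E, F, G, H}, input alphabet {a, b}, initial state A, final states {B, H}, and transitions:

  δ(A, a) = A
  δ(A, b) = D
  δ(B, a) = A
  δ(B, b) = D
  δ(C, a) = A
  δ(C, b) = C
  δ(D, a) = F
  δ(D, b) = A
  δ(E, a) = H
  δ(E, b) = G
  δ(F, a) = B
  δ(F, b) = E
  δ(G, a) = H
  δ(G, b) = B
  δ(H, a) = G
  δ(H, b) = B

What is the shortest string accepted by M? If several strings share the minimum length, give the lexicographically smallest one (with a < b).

baa

A breadth-first search from A reaches an accepting state first via the path A → D → F → B on input baa.
No string of length < 3 is accepted (BFS exhausts all shorter strings without reaching an accepting state), and baa is the lexicographically least accepting string of length 3.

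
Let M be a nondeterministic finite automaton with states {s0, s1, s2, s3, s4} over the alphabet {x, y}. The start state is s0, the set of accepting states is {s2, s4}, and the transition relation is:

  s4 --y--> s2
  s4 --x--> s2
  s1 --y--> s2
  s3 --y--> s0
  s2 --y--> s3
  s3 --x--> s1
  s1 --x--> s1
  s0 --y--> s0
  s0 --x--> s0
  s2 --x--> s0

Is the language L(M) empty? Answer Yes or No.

Yes

The states reachable from the start state are {s0}.
None of the accepting states {s2, s4} is reachable, so no string is accepted and L(M) = ∅.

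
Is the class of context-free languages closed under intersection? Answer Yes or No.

{aⁿbⁿcᵐ : m,n≥0} and {aᵐbⁿcⁿ : m,n≥0} are both context-free, but their intersection {aⁿbⁿcⁿ : n≥0} is not (pumping lemma).

No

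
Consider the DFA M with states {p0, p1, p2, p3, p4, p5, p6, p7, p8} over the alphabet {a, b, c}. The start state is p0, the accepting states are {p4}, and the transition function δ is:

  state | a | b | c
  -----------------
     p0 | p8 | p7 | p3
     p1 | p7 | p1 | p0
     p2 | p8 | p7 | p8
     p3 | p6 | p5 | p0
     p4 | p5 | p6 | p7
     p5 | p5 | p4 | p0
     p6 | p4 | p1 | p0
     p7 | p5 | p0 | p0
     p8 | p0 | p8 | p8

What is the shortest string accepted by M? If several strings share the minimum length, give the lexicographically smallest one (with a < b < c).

bab

A breadth-first search from p0 reaches an accepting state first via the path p0 → p7 → p5 → p4 on input bab.
No string of length < 3 is accepted (BFS exhausts all shorter strings without reaching an accepting state), and bab is the lexicographically least accepting string of length 3.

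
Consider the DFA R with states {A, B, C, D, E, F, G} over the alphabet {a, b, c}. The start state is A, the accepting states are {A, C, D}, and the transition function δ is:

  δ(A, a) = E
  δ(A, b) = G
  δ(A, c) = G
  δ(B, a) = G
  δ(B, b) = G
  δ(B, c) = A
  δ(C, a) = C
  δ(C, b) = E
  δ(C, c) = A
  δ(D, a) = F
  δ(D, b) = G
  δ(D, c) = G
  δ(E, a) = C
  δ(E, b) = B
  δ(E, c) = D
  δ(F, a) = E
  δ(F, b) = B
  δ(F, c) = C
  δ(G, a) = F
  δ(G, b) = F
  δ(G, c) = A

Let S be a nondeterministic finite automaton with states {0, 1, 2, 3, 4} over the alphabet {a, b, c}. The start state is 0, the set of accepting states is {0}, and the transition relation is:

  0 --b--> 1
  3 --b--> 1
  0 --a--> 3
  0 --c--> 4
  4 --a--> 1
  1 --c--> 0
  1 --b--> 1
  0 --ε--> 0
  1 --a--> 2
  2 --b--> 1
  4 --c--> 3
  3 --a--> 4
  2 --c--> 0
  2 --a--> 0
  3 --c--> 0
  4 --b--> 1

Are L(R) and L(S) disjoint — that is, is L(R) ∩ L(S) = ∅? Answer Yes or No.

No

The empty string ε is accepted by both R and S.
Hence L(R) ∩ L(S) ≠ ∅.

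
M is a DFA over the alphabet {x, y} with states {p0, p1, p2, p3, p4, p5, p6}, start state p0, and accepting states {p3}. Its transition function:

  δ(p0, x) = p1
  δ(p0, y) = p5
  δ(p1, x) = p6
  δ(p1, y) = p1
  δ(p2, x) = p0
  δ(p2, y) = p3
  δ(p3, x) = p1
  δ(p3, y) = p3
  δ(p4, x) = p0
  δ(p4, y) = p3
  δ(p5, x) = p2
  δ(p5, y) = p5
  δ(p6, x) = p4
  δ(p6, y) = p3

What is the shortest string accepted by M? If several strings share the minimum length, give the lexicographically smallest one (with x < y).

xxy

A breadth-first search from p0 reaches an accepting state first via the path p0 → p1 → p6 → p3 on input xxy.
No string of length < 3 is accepted (BFS exhausts all shorter strings without reaching an accepting state), and xxy is the lexicographically least accepting string of length 3.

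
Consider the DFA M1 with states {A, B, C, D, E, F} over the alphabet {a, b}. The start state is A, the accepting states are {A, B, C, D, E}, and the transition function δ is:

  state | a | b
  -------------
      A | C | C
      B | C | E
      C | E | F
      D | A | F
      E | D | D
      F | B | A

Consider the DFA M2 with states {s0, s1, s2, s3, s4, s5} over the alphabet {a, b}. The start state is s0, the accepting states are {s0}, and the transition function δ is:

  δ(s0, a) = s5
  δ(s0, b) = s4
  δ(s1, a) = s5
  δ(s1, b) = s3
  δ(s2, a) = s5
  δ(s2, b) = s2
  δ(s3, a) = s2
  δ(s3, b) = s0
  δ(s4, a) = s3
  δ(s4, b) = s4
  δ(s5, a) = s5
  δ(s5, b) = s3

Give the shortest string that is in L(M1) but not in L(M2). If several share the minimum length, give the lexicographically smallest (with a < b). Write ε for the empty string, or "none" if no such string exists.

The string a is accepted by M1 but not by M2.
No shorter string lies in the difference, and a is the lexicographically first length-1 string in L(M1) \ L(M2).

a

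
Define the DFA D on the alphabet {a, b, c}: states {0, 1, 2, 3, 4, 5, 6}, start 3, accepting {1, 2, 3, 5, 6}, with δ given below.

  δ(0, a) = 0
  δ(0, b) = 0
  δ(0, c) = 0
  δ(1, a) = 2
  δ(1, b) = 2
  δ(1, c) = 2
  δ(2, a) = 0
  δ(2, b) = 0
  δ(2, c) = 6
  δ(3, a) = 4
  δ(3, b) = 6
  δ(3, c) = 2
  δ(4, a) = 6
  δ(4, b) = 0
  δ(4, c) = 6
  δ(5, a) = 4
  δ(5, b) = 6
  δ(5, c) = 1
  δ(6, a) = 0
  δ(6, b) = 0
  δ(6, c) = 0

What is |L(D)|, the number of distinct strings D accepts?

6

The useful subgraph on states {2, 3, 4, 6} is acyclic, so L(D) is finite; the longest accepting path visits 3 useful states, giving maximum string length 2.
Counting accepting paths from 3 by length: 1 of length 0, 2 of length 1, 3 of length 2. Total 6.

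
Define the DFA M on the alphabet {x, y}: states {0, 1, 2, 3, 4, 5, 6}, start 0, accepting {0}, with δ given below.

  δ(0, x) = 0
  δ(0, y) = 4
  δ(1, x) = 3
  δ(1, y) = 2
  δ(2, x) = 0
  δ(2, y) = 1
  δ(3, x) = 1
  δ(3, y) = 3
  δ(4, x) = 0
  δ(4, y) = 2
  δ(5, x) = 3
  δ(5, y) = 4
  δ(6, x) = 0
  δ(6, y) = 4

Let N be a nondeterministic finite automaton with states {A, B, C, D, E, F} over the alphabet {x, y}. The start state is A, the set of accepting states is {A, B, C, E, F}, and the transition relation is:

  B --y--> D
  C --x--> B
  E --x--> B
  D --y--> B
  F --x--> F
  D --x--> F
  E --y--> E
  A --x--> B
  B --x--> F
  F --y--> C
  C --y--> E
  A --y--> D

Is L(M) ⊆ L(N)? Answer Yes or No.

Yes

Exploring the product automaton M × N from the start pair (0, A), following both machines on each input symbol, reaches 18 state pairs: (0, A), (0, B), (4, D), (0, F), (2, B), (4, C), (1, D), (2, E), (3, F), (1, E), (1, F), (3, C), (3, B), (2, C), (1, B), (3, E), (3, D), (2, D).
M accepts in {0} and N accepts in {A, B, C, E, F}. The reachable pairs whose M-component is accepting are (0, A), (0, B), (0, F); in each of them the N-component is accepting too, so the product for L(M) \ L(N) (M-component accepting, N-component rejecting) has no reachable accepting pair and the difference is empty.
Hence every string in L(M) is also in L(N).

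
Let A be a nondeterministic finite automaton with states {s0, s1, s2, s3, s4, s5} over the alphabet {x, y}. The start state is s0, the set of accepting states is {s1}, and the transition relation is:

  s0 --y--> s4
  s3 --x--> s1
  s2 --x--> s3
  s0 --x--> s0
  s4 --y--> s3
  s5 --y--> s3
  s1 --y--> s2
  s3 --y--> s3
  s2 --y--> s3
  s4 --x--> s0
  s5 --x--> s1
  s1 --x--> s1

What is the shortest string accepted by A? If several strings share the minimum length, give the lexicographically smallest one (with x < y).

A breadth-first search from s0 reaches an accepting state first via the path s0 → s4 → s3 → s1 on input yyx.
No string of length < 3 is accepted (BFS exhausts all shorter strings without reaching an accepting state), and yyx is the lexicographically least accepting string of length 3.

yyx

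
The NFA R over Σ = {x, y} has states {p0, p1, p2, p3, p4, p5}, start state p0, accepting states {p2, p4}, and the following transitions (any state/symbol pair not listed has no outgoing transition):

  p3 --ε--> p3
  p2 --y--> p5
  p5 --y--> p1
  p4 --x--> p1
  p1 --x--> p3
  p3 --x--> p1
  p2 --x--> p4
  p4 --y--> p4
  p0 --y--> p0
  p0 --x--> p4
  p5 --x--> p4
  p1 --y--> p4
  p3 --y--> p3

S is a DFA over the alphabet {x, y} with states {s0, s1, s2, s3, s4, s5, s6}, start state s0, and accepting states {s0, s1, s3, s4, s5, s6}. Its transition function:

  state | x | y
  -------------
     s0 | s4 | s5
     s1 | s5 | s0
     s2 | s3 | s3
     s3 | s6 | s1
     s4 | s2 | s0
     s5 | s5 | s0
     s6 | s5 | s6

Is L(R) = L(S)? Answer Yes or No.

No

The empty string ε is accepted by S but rejected by R.
So L(R) ≠ L(S).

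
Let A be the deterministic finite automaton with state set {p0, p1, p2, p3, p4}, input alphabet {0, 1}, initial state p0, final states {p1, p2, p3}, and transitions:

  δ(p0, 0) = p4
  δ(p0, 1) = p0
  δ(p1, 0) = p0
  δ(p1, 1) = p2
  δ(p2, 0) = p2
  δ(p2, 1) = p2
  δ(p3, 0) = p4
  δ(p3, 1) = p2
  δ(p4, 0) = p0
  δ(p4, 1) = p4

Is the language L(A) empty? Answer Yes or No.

The states reachable from the start state are {p0, p4}.
None of the accepting states {p1, p2, p3} is reachable, so no string is accepted and L(A) = ∅.

Yes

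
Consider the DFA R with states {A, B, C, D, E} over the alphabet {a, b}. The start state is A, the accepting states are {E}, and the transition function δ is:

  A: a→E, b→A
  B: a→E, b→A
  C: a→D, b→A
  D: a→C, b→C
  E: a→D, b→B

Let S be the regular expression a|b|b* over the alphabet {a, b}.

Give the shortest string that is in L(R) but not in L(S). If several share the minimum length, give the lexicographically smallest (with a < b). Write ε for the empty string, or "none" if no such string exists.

ba

The string ba is accepted by R but not by S.
No shorter string lies in the difference, and ba is the lexicographically first length-2 string in L(R) \ L(S).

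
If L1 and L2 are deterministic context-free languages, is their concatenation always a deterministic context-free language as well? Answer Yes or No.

No

Take L₁ = {ε, c} (finite, hence regular and DCFL) and L₂ = {c aⁿbⁿ : n≥0} ∪ {cc aⁿb²ⁿ : n≥0} (a DCFL: the number of leading c's tells the DPDA whether to pop one stack symbol per b or per two b's). Then L₁L₂ ∩ cca⁺b* = {cc aⁿbⁿ : n≥1} ∪ {cc aⁿb²ⁿ : n≥1}. If L₁L₂ were a DCFL, so would be this intersection with a regular set, and a DPDA for it started from its configuration after reading cc would accept {aⁿbⁿ : n≥1} ∪ {aⁿb²ⁿ : n≥1}, which no deterministic PDA accepts (a DPDA for it would have a single run on aⁿb²ⁿ, accepting after the prefix aⁿbⁿ and accepting again after n more b's; an ordinary PDA that simulates it on a's and b's and, at any moment when it is accepting, may switch to reading only a fresh letter d while feeding each d to the simulation as a b, would accept aⁱbʲdᵏ (k≥1) exactly when both aⁱbʲ and aⁱbʲ⁺ᵏ are in the language, i.e. its language intersected with the regular set a*b*d⁺ would be exactly {aⁿbⁿdⁿ : n≥1} — impossible, since context-free languages are closed under intersection with regular sets and {aⁿbⁿdⁿ} is not context-free). Hence L₁L₂ is not a DCFL.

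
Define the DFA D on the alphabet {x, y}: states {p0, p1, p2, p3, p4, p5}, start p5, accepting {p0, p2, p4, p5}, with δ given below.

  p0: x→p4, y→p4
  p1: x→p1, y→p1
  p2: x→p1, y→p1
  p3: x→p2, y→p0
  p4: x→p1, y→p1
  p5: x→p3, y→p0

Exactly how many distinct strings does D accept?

8

The useful subgraph on states {p0, p2, p3, p4, p5} is acyclic, so L(D) is finite; the longest accepting path visits 4 useful states, giving maximum string length 3.
Counting accepting paths from p5 by length: 1 of length 0, 1 of length 1, 4 of length 2, 2 of length 3. Total 8.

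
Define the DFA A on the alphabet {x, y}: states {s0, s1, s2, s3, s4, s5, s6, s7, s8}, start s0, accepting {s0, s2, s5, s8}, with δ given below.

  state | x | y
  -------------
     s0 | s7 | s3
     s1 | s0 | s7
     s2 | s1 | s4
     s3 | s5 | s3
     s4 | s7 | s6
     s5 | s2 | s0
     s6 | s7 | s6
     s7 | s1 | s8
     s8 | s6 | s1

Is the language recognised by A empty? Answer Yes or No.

The empty string ε is accepted: the run s0 ends in the accepting state s0.
Since at least one string is accepted, L(A) is not empty.

No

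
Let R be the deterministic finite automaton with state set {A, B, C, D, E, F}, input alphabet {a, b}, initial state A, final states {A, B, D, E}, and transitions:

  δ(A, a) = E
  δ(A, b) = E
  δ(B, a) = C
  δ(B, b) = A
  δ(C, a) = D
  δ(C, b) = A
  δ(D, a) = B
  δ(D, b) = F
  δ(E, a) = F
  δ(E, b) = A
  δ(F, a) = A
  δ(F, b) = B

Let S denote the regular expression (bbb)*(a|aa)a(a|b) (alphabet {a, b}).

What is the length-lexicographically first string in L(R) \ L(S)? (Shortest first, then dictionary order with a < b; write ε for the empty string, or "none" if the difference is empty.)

The empty string ε is accepted by R but not by S.
Since ε is the unique shortest string, it is the required witness.

ε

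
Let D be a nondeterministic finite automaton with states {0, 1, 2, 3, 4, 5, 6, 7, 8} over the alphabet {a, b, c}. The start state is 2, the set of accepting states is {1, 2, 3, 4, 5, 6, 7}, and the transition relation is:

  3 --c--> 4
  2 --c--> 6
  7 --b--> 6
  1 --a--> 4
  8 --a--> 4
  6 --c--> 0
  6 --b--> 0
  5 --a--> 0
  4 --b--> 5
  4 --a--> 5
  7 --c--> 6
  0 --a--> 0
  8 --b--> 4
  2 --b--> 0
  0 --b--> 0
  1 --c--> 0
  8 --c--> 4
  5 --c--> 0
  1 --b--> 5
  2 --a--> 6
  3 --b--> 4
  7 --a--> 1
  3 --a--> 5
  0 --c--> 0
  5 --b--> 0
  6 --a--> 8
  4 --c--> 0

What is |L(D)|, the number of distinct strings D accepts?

21

The useful subgraph on states {2, 4, 5, 6, 8} is acyclic, so L(D) is finite; the longest accepting path visits 5 useful states, giving maximum string length 4.
Counting accepting paths from 2 by length: 1 of length 0, 2 of length 1, 6 of length 3, 12 of length 4. Total 21.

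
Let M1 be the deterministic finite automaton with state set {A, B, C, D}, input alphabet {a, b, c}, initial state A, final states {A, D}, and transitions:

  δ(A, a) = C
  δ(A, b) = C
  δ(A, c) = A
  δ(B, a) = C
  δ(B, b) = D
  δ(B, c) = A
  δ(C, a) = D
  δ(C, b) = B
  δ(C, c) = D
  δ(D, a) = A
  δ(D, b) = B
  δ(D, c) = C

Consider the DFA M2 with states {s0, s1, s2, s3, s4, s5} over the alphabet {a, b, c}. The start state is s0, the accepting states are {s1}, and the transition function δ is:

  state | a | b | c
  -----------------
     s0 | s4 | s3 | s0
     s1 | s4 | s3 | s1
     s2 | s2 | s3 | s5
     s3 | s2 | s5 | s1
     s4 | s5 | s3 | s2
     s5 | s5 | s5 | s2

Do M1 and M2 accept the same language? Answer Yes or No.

The empty string ε is accepted by M1 but rejected by M2.
So L(M1) ≠ L(M2).

No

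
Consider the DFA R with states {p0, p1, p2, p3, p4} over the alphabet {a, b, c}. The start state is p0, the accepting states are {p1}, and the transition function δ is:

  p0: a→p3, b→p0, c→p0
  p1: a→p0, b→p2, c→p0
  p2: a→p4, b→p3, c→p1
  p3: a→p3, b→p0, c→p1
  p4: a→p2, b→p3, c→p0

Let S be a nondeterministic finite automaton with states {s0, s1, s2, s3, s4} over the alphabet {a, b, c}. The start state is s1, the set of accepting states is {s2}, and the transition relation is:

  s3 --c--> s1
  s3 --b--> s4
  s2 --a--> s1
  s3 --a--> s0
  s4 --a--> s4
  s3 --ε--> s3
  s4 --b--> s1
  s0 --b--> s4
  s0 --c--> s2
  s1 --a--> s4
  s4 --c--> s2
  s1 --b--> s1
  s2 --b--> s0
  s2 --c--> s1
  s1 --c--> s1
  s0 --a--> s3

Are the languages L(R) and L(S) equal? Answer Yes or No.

Exploring the product automaton R × S from the start pair (p0, s1), following both machines on each input symbol, reaches 5 state pairs: (p0, s1), (p3, s4), (p1, s2), (p2, s0), (p4, s3).
R accepts in {p1} and S accepts in {s2}. In every reachable pair the two components are either both accepting — (p1, s2) — or both non-accepting, so no string is accepted by exactly one of the machines: L(R) \ L(S) and L(S) \ L(R) are both empty.
Hence every string is accepted by R iff it is accepted by S, and the two languages coincide.

Yes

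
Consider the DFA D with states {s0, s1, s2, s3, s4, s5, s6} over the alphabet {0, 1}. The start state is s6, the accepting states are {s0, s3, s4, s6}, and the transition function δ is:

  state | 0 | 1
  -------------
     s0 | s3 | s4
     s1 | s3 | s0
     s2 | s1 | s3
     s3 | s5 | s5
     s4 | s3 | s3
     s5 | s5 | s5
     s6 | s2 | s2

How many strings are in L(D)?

The useful subgraph on states {s0, s1, s2, s3, s4, s6} is acyclic, so L(D) is finite; the longest accepting path visits 6 useful states, giving maximum string length 5.
Counting accepting paths from s6 by length: 1 of length 0, 2 of length 2, 4 of length 3, 4 of length 4, 4 of length 5. Total 15.

15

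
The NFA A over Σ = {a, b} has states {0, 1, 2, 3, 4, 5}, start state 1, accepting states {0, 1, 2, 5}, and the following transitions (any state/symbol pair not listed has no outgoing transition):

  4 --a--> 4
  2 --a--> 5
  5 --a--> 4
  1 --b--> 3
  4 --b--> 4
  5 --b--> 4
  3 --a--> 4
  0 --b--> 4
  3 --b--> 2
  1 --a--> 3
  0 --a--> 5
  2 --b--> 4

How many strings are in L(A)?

The useful subgraph on states {1, 2, 3, 5} is acyclic, so L(A) is finite; the longest accepting path visits 4 useful states, giving maximum string length 3.
Counting accepting paths from 1 by length: 1 of length 0, 2 of length 2, 2 of length 3. Total 5.

5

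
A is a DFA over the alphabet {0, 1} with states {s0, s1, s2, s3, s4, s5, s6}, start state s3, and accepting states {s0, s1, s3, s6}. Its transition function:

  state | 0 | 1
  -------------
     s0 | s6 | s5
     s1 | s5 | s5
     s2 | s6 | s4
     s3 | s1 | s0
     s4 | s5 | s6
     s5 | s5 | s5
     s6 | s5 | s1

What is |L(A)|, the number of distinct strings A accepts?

5

The useful subgraph on states {s0, s1, s3, s6} is acyclic, so L(A) is finite; the longest accepting path visits 4 useful states, giving maximum string length 3.
Counting accepting paths from s3 by length: 1 of length 0, 2 of length 1, 1 of length 2, 1 of length 3. Total 5.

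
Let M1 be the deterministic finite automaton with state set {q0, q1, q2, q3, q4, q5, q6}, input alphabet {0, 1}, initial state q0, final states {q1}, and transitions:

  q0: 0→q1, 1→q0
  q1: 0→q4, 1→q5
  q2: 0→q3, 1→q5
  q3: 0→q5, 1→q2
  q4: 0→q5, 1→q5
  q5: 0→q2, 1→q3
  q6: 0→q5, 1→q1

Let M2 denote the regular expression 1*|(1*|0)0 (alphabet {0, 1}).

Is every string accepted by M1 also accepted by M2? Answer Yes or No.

Yes

Converting the expression M2 to a DFA (subset construction, then merging equivalent states) gives the minimal DFA with states {r0, r1, r2, r3, r4}, start state r0, accepting states {r0, r1, r2, r3} and transitions r0: 0→r1, 1→r2; r1: 0→r3, 1→r4; r2: 0→r3, 1→r2; r3: 0→r4, 1→r4; r4: 0→r4, 1→r4.
Exploring the product automaton M1 × M2 from the start pair (q0, r0), following both machines on each input symbol, reaches 9 state pairs: (q0, r0), (q1, r1), (q0, r2), (q4, r3), (q5, r4), (q1, r3), (q2, r4), (q3, r4), (q4, r4).
M1 accepts in {q1} and M2 accepts in {r0, r1, r2, r3}. The reachable pairs whose M1-component is accepting are (q1, r1), (q1, r3); in each of them the M2-component is accepting too, so the product for L(M1) \ L(M2) (M1-component accepting, M2-component rejecting) has no reachable accepting pair and the difference is empty.
Hence every string in L(M1) is also in L(M2).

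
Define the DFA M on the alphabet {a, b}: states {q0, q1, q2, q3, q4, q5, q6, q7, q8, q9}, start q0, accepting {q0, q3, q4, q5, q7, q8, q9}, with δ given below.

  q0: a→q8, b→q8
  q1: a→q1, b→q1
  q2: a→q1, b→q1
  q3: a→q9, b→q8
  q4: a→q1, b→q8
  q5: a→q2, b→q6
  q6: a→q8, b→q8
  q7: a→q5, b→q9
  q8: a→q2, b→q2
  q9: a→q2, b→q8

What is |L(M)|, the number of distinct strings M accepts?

The useful subgraph on states {q0, q8} is acyclic, so L(M) is finite; the longest accepting path visits 2 useful states, giving maximum string length 1.
Counting accepting paths from q0 by length: 1 of length 0, 2 of length 1. Total 3.

3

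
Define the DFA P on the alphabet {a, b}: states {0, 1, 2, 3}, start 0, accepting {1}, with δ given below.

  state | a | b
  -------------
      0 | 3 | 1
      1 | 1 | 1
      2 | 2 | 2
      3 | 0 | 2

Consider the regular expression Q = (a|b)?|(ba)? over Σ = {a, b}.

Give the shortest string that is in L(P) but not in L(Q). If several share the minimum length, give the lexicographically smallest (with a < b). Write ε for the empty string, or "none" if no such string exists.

The string bb is accepted by P but not by Q.
No shorter string lies in the difference, and bb is the lexicographically first length-2 string in L(P) \ L(Q).

bb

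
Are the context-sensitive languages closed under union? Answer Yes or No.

A linear-bounded automaton can nondeterministically choose to simulate the LBA for L₁ or the LBA for L₂; equivalently, with disjoint nonterminals, S → S₁ | S₂ added to two noncontracting grammars is still noncontracting.
So the context-sensitive languages are closed under union.

Yes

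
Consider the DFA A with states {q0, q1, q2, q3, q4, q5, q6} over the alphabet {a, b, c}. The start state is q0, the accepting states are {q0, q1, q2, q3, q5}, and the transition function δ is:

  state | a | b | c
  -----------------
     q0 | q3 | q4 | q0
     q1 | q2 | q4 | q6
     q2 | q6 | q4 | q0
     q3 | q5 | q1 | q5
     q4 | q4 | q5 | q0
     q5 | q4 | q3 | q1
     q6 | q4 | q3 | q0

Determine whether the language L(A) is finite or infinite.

State q0 is reachable from the start and can reach an accepting state, and it lies on the cycle q0 → q0.
Traversing that cycle any number of times yields accepted strings of unbounded length, so the language is infinite.

infinite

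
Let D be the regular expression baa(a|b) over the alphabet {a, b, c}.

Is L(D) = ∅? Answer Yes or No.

The string baaa matches the expression, so it belongs to L(D).
Since L(D) contains at least one string, it is not empty.

No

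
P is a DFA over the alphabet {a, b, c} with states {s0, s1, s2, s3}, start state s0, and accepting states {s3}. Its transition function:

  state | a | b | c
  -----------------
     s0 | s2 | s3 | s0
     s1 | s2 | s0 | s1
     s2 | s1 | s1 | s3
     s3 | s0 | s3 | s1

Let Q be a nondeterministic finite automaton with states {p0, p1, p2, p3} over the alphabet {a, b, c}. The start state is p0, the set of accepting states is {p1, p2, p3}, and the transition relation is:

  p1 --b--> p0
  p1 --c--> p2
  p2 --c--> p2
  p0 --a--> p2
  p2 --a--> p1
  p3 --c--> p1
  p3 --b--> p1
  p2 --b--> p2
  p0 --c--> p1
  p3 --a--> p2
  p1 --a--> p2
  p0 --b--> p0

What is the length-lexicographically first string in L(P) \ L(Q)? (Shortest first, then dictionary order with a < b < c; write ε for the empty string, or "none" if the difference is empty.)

The string b is accepted by P but not by Q.
No shorter string lies in the difference, and b is the lexicographically first length-1 string in L(P) \ L(Q).

b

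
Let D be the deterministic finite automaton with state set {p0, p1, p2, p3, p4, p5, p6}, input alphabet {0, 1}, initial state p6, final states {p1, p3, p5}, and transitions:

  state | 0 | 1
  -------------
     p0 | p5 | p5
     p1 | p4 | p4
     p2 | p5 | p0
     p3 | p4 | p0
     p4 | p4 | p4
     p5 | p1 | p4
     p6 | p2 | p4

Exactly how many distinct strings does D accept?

The useful subgraph on states {p0, p1, p2, p5, p6} is acyclic, so L(D) is finite; the longest accepting path visits 5 useful states, giving maximum string length 4.
Counting accepting paths from p6 by length: 1 of length 2, 3 of length 3, 2 of length 4. Total 6.

6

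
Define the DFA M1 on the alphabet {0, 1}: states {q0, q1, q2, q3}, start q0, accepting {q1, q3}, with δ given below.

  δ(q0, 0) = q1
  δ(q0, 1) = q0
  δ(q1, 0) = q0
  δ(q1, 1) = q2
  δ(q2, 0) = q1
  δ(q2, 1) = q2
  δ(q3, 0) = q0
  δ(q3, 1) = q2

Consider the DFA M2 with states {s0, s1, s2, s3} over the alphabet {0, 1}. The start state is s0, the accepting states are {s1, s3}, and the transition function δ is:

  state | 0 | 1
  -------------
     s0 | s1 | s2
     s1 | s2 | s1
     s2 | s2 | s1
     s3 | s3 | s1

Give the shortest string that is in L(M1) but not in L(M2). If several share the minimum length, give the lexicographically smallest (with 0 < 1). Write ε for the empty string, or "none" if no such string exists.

The string 10 is accepted by M1 but not by M2.
No shorter string lies in the difference, and 10 is the lexicographically first length-2 string in L(M1) \ L(M2).

10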